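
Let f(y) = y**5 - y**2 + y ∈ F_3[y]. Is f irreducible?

No

Check for roots in F_3: f(0) = 0 → root; f(1) = 1; f(2) = 0 → root.
f(0) = 0, so (y) divides f(y); f is reducible.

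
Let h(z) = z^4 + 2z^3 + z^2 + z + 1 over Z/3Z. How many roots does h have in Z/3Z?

Evaluate at each of the 3 elements of Z/3Z:
h(0) = 1; h(1) = 0 → root; h(2) = 0 → root.
Roots: {1, 2}.

2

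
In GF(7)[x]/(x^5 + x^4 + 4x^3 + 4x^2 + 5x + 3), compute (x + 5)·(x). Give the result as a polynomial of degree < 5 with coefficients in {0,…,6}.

x^2 + 5x

Multiply in GF(7)[x]: (x + 5)·(x) = x^2 + 5x.
Reduced: x^2 + 5x.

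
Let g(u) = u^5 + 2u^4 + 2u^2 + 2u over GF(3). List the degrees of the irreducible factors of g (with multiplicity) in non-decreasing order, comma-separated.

1, 2, 2

Roots in GF(3): g(0) = 0 → root; g(1) = 1; g(2) = 1.
Linear factors from roots: (u).
Complete factorization: g(u) = (u)·(u^2 + 1)·(u^2 + 2u + 2).
Factor degrees with multiplicity: 1 + 2 + 2 = 5.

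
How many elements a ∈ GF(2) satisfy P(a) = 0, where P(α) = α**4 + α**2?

Evaluate at each of the 2 elements of GF(2):
P(0) = 0 → root; P(1) = 0 → root.
Roots: {0, 1}.

2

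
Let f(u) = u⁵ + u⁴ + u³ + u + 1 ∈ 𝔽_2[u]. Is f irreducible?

Yes

Check for roots in 𝔽_2: f(0) = 1; f(1) = 1.
No roots, so no linear factors.
Monic irreducibles of degree 2 over GF(2): u² + u + 1.
None of them divide f (all give nonzero remainder).
No irreducible factor of degree ≤ 2 exists, so f is irreducible over GF(2).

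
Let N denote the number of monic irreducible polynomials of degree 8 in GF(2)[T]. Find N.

30

x^(2^8) − x is the product of all monic irreducibles of degree dividing 8; Möbius inversion gives N = (1/8) Σ μ(8/d)·2^d.
Divisors of 8: 1, 2, 4, 8; μ(8/d) for each: 0, 0, -1, 1.
Σ = − 2^4 + 2^8 = 240.
N = 240/8 = 30.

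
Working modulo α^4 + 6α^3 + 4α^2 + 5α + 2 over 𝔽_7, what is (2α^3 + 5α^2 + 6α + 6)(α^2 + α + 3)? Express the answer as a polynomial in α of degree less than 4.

4α^3 + 2α^2 + 3α

Multiply in 𝔽_7[α]: (2α^3 + 5α^2 + 6α + 6)·(α^2 + α + 3) = 2α^5 + 3α^3 + 6α^2 + 3α + 4.
Reduce using α^4 ≡ α^3 + 3α^2 + 2α + 5 (mod α^4 + 6α^3 + 4α^2 + 5α + 2).
Reduced: 4α^3 + 2α^2 + 3α.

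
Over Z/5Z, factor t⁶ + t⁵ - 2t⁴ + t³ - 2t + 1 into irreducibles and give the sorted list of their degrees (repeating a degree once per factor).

1, 1, 2, 2

Write h(t) = t⁶ + t⁵ - 2t⁴ + t³ - 2t + 1.
Roots in Z/5Z: h(0) = 1; h(1) = 0 → root; h(2) = 4; h(3) = 2; h(4) = 0 → root.
Linear factors from roots: (t - 1), (t + 1).
Complete factorization: h(t) = (t + 1)·(t - 1)·(t² + 2)·(t² + t + 2).
Factor degrees with multiplicity: 1 + 1 + 2 + 2 = 6.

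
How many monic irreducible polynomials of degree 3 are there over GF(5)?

40

The number of monic irreducibles of degree 3 over GF(5) is (1/3)·Σ_{d∣3} μ(3/d) 5^d.
Divisors of 3: 1, 3; μ(3/d) for each: -1, 1.
Σ = − 5^1 + 5^3 = 120.
N = 120/3 = 40.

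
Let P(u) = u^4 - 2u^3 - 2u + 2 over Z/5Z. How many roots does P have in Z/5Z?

Evaluate at each of the 5 elements of Z/5Z:
P(0) = 2; P(1) = 4; P(2) = 3; P(3) = 3; P(4) = 2.
No element is a root.

0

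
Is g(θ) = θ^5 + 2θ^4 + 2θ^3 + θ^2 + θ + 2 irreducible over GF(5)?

Check for roots in GF(5): g(0) = 2; g(1) = 4; g(2) = 3; g(3) = 3; g(4) = 1.
No roots, so no linear factors.
Degree-2 irreducible divisors: test the 10 monic irreducibles of degree 2 over GF(5).
None of them divide g (all give nonzero remainder).
No irreducible factor of degree ≤ 2 exists, so g is irreducible over GF(5).

Yes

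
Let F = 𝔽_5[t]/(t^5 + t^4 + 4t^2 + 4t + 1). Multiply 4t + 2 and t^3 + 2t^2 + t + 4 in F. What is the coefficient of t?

Multiply in 𝔽_5[t]: (4t + 2)·(t^3 + 2t^2 + t + 4) = 4t^4 + 3t^2 + 3t + 3.
Reduced: 4t^4 + 3t^2 + 3t + 3.

3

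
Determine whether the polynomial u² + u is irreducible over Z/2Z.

No

Write f(u) = u² + u.
Check for roots in Z/2Z: f(0) = 0 → root; f(1) = 0 → root.
f(0) = 0, so (u) divides f(u); f is reducible.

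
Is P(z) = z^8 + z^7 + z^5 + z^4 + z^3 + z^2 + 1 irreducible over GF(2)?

Yes

Check for roots in GF(2): P(0) = 1; P(1) = 1.
No roots, so no linear factors.
Monic irreducibles of degree 2 over GF(2): z^2 + z + 1.
None of them divide P (all give nonzero remainder).
Monic irreducibles of degree 3 over GF(2): z^3 + z + 1, z^3 + z^2 + 1.
None of them divide P (all give nonzero remainder).
Monic irreducibles of degree 4 over GF(2): z^4 + z + 1, z^4 + z^3 + 1, z^4 + z^3 + z^2 + z + 1.
None of them divide P (all give nonzero remainder).
No irreducible factor of degree ≤ 4 exists, so P is irreducible over GF(2).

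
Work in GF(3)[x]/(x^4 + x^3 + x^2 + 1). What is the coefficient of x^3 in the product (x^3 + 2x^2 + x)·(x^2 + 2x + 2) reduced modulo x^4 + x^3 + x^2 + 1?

0

Multiply in GF(3)[x]: (x^3 + 2x^2 + x)·(x^2 + 2x + 2) = x^5 + x^4 + x^3 + 2x.
Reduce using x^4 ≡ 2x^3 + 2x^2 + 2 (mod x^4 + x^3 + x^2 + 1).
Reduced: x.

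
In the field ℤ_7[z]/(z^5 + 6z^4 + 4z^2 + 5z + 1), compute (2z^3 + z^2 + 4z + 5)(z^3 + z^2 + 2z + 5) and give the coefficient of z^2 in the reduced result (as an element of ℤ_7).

Multiply in ℤ_7[z]: (2z^3 + z^2 + 4z + 5)·(z^3 + z^2 + 2z + 5) = 2z^6 + 3z^5 + 2z^4 + 4z^2 + 2z + 4.
Reduce using z^5 ≡ z^4 + 3z^2 + 2z + 6 (mod z^5 + 6z^4 + 4z^2 + 5z + 1).
Reduced: 6z^3 + 2z^2 + 3z + 6.

2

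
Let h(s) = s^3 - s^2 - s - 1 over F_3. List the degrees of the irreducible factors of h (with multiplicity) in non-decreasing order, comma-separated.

Roots in F_3: h(0) = 2; h(1) = 1; h(2) = 1.
Complete factorization: h(s) = (s^3 - s^2 - s - 1).
Factor degrees with multiplicity: 3 = 3.

3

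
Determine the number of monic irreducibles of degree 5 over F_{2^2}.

The number of monic irreducibles of degree 5 over GF(4) is (1/5)·Σ_{d∣5} μ(5/d) 4^d.
Divisors of 5: 1, 5; μ(5/d) for each: -1, 1.
Σ = − 4^1 + 4^5 = 1020.
N = 1020/5 = 204.

204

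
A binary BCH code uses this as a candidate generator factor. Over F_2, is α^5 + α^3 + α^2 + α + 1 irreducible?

Write m(α) = α^5 + α^3 + α^2 + α + 1.
Check for roots in F_2: m(0) = 1; m(1) = 1.
No roots, so no linear factors.
Monic irreducibles of degree 2 over GF(2): α^2 + α + 1.
None of them divide m (all give nonzero remainder).
No irreducible factor of degree ≤ 2 exists, so m is irreducible over GF(2).

Yes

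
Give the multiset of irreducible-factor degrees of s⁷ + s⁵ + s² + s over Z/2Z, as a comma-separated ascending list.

Write h(s) = s⁷ + s⁵ + s² + s.
Roots in Z/2Z: h(0) = 0 → root; h(1) = 0 → root.
Linear factors from roots: (s), (s + 1).
Complete factorization: h(s) = (s)·(s + 1)·(s² + s + 1)·(s³ + s + 1).
Factor degrees with multiplicity: 1 + 1 + 2 + 3 = 7.

1, 1, 2, 3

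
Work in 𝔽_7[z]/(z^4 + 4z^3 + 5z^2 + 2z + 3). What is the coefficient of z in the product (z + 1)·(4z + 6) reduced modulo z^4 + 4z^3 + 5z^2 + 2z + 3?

Multiply in 𝔽_7[z]: (z + 1)·(4z + 6) = 4z^2 + 3z + 6.
Reduced: 4z^2 + 3z + 6.

3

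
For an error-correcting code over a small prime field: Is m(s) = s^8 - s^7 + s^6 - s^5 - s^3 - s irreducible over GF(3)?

Check for roots in GF(3): m(0) = 0 → root; m(1) = 1; m(2) = 0 → root.
m(0) = 0, so (s) divides m(s); m is reducible.

No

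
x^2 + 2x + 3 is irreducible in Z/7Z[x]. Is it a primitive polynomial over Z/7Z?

Yes

Write f(x) = x^2 + 2x + 3.
|GF(7^2)^×| = 7^2 − 1 = 48. Prime factorization: 48 = 2^4·3.
f is primitive ⇔ x has order 48 in GF(7)[x]/(f), i.e. x^(48/q) ≠ 1 for each prime q | 48.
x^(24) mod f = 6.
x^(16) mod f = 2.
None equal 1, so x has full order 48; f is primitive.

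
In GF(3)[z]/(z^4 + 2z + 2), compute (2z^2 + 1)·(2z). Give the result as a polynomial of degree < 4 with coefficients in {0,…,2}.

z^3 + 2z

Multiply in GF(3)[z]: (2z^2 + 1)·(2z) = z^3 + 2z.
Reduced: z^3 + 2z.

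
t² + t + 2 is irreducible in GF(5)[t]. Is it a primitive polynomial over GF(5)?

Write f(t) = t² + t + 2.
|GF(5^2)^×| = 5^2 − 1 = 24. Prime factorization: 24 = 2^3·3.
f is primitive ⇔ t has order 24 in GF(5)[t]/(f), i.e. t^(24/q) ≠ 1 for each prime q | 24.
t^(12) mod f = 4.
t^(8) mod f = 3t + 1.
None equal 1, so t has full order 24; f is primitive.

Yes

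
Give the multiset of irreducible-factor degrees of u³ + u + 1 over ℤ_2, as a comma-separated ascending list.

Write g(u) = u³ + u + 1.
Roots in ℤ_2: g(0) = 1; g(1) = 1.
Complete factorization: g(u) = (u³ + u + 1).
Factor degrees with multiplicity: 3 = 3.

3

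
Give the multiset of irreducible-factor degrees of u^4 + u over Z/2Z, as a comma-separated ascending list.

1, 1, 2

Write g(u) = u^4 + u.
Roots in Z/2Z: g(0) = 0 → root; g(1) = 0 → root.
Linear factors from roots: (u), (u + 1).
Complete factorization: g(u) = (u)·(u + 1)·(u^2 + u + 1).
Factor degrees with multiplicity: 1 + 1 + 2 = 4.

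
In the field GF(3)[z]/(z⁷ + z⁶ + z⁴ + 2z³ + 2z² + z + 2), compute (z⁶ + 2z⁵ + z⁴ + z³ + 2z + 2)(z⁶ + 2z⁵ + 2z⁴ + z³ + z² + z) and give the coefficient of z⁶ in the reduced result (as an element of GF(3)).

Multiply in GF(3)[z]: (z⁶ + 2z⁵ + z⁴ + z³ + 2z + 2)·(z⁶ + 2z⁵ + 2z⁴ + z³ + z² + z) = z¹² + z¹¹ + z¹⁰ + 2z⁹ + z⁸ + 2z⁷ + z⁶ + z⁵ + z⁴ + z³ + z² + 2z.
Reduce using z⁷ ≡ 2z⁶ + 2z⁴ + z³ + z² + 2z + 1 (mod z⁷ + z⁶ + z⁴ + 2z³ + 2z² + z + 2).
Reduced: z⁶ + z⁵ + 2z⁴ + z³ + 2z² + z.

1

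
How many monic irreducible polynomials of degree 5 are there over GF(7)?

Gauss's count: N_{7}(5) = (1/5) Σ_{d|5} μ(5/d)·7^d.
Divisors of 5: 1, 5; μ(5/d) for each: -1, 1.
Σ = − 7^1 + 7^5 = 16800.
N = 16800/5 = 3360.

3360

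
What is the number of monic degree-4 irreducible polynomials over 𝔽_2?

By the necklace-counting formula, N_2(4) = (1/4) Σ_{d|4} μ(4/d)·2^d.
Divisors of 4: 1, 2, 4; μ(4/d) for each: 0, -1, 1.
Σ = − 2^2 + 2^4 = 12.
N = 12/4 = 3.

3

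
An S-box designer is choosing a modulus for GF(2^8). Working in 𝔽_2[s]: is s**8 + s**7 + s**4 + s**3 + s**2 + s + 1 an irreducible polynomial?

Yes

Write g(s) = s**8 + s**7 + s**4 + s**3 + s**2 + s + 1.
Check for roots in 𝔽_2: g(0) = 1; g(1) = 1.
No roots, so no linear factors.
Monic irreducibles of degree 2 over GF(2): s**2 + s + 1.
None of them divide g (all give nonzero remainder).
Monic irreducibles of degree 3 over GF(2): s**3 + s + 1, s**3 + s**2 + 1.
None of them divide g (all give nonzero remainder).
Monic irreducibles of degree 4 over GF(2): s**4 + s + 1, s**4 + s**3 + 1, s**4 + s**3 + s**2 + s + 1.
None of them divide g (all give nonzero remainder).
No irreducible factor of degree ≤ 4 exists, so g is irreducible over GF(2).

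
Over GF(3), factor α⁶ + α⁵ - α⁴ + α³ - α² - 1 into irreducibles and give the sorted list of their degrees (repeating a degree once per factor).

1, 2, 3

Write g(α) = α⁶ + α⁵ - α⁴ + α³ - α² - 1.
Roots in GF(3): g(0) = 2; g(1) = 0 → root; g(2) = 2.
Linear factors from roots: (α - 1).
Complete factorization: g(α) = (α - 1)·(α² + α - 1)·(α³ + α² + α - 1).
Factor degrees with multiplicity: 1 + 2 + 3 = 6.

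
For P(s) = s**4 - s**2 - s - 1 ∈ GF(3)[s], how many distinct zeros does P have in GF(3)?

Evaluate at each of the 3 elements of GF(3):
P(0) = 2; P(1) = 1; P(2) = 0 → root.
Roots: {2}.

1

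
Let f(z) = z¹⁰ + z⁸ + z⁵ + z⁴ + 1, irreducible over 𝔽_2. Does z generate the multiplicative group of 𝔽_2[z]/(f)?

|GF(2^10)^×| = 2^10 − 1 = 1023. Prime factorization: 1023 = 3·11·31.
f is primitive ⇔ z has order 1023 in GF(2)[z]/(f), i.e. z^(1023/q) ≠ 1 for each prime q | 1023.
z^(341) mod f = z⁵ + z⁴.
z^(93) mod f = z⁹ + z⁸ + z⁷ + z⁵ + z².
z^(33) mod f = z⁷ + z⁵ + z⁴ + z² + z + 1.
None equal 1, so z has full order 1023; f is primitive.

Yes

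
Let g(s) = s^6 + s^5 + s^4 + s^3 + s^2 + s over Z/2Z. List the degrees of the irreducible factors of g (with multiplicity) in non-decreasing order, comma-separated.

1, 1, 2, 2

Roots in Z/2Z: g(0) = 0 → root; g(1) = 0 → root.
Linear factors from roots: (s), (s + 1).
Complete factorization: g(s) = (s)·(s + 1)·(s^2 + s + 1)^2.
Factor degrees with multiplicity: 1 + 1 + 2 + 2 = 6.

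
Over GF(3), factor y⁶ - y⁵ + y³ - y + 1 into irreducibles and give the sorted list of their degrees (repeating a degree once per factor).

Write h(y) = y⁶ - y⁵ + y³ - y + 1.
Roots in GF(3): h(0) = 1; h(1) = 1; h(2) = 0 → root.
Linear factors from roots: (y + 1).
Complete factorization: h(y) = (y + 1)^2·(y² + 1)^2.
Factor degrees with multiplicity: 1 + 1 + 2 + 2 = 6.

1, 1, 2, 2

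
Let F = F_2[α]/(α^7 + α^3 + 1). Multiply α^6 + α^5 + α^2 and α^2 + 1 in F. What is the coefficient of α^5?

Multiply in F_2[α]: (α^6 + α^5 + α^2)·(α^2 + 1) = α^8 + α^7 + α^6 + α^5 + α^4 + α^2.
Reduce using α^7 ≡ α^3 + 1 (mod α^7 + α^3 + 1).
Reduced: α^6 + α^5 + α^3 + α^2 + α + 1.

1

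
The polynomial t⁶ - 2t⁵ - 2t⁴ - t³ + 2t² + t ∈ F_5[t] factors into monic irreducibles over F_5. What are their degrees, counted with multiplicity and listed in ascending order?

1, 1, 1, 1, 2

Write g(t) = t⁶ - 2t⁵ - 2t⁴ - t³ + 2t² + t.
Roots in F_5: g(0) = 0 → root; g(1) = 4; g(2) = 0 → root; g(3) = 0 → root; g(4) = 3.
Linear factors from roots: (t), (t - 2), (t + 2).
Complete factorization: g(t) = (t)·(t + 2)·(t - 2)^2·(t² + 2).
Factor degrees with multiplicity: 1 + 1 + 1 + 1 + 2 = 6.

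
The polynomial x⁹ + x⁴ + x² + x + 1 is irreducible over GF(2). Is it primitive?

Write f(x) = x⁹ + x⁴ + x² + x + 1.
|GF(2^9)^×| = 2^9 − 1 = 511. Prime factorization: 511 = 7·73.
f is primitive ⇔ x has order 511 in GF(2)[x]/(f), i.e. x^(511/q) ≠ 1 for each prime q | 511.
x^(73) mod f = 1
x^(7) mod f = x⁷.
Since x^(73) = 1, the order of x divides 73 < 511; not primitive.

No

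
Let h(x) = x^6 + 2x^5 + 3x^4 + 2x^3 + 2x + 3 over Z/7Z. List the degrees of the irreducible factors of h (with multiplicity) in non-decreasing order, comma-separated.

Complete factorization: h(x) = (x^6 + 2x^5 + 3x^4 + 2x^3 + 2x + 3).
Factor degrees with multiplicity: 6 = 6.

6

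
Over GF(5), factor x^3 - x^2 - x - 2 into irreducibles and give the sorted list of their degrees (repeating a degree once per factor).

1, 2

Write g(x) = x^3 - x^2 - x - 2.
Roots in GF(5): g(0) = 3; g(1) = 2; g(2) = 0 → root; g(3) = 3; g(4) = 2.
Linear factors from roots: (x - 2).
Complete factorization: g(x) = (x - 2)·(x^2 + x + 1).
Factor degrees with multiplicity: 1 + 2 = 3.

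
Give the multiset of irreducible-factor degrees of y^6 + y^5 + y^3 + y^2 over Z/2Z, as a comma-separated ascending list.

1, 1, 1, 1, 2

Write g(y) = y^6 + y^5 + y^3 + y^2.
Roots in Z/2Z: g(0) = 0 → root; g(1) = 0 → root.
Linear factors from roots: (y), (y + 1).
Complete factorization: g(y) = (y)^2·(y + 1)^2·(y^2 + y + 1).
Factor degrees with multiplicity: 1 + 1 + 1 + 1 + 2 = 6.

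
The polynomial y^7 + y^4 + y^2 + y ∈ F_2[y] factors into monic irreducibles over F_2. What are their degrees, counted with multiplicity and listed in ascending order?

1, 1, 1, 1, 3

Write g(y) = y^7 + y^4 + y^2 + y.
Roots in F_2: g(0) = 0 → root; g(1) = 0 → root.
Linear factors from roots: (y), (y + 1).
Complete factorization: g(y) = (y)·(y + 1)^3·(y^3 + y^2 + 1).
Factor degrees with multiplicity: 1 + 1 + 1 + 1 + 3 = 7.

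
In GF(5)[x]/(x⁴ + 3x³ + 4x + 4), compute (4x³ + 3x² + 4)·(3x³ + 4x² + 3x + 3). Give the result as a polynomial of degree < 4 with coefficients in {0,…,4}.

4x^3 + x^2 + 3x + 4

Multiply in GF(5)[x]: (4x³ + 3x² + 4)·(3x³ + 4x² + 3x + 3) = 2x⁶ + 4x⁴ + 3x³ + 2x + 2.
Reduce using x⁴ ≡ 2x³ + x + 1 (mod x⁴ + 3x³ + 4x + 4).
Reduced: 4x³ + x² + 3x + 4.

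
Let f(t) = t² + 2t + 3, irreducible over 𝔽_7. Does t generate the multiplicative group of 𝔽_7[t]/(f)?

|GF(7^2)^×| = 7^2 − 1 = 48. Prime factorization: 48 = 2^4·3.
f is primitive ⇔ t has order 48 in GF(7)[t]/(f), i.e. t^(48/q) ≠ 1 for each prime q | 48.
t^(24) mod f = 6.
t^(16) mod f = 2.
None equal 1, so t has full order 48; f is primitive.

Yes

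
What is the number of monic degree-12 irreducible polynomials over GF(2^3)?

x^(8^12) − x is the product of all monic irreducibles of degree dividing 12; Möbius inversion gives N = (1/12) Σ μ(12/d)·8^d.
Divisors of 12: 1, 2, 3, 4, 6, 12; μ(12/d) for each: 0, 1, 0, -1, -1, 1.
Σ = 8^2 − 8^4 − 8^6 + 8^12 = 68719210560.
N = 68719210560/12 = 5726600880.

5726600880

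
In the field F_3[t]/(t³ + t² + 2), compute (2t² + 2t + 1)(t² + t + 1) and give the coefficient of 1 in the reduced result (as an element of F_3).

Multiply in F_3[t]: (2t² + 2t + 1)·(t² + t + 1) = 2t⁴ + t³ + 2t² + 1.
Reduce using t³ ≡ 2t² + 1 (mod t³ + t² + 2).
Reduced: 2t.

0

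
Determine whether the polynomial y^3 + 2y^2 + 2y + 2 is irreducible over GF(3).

Yes

Write g(y) = y^3 + 2y^2 + 2y + 2.
Check for roots in GF(3): g(0) = 2; g(1) = 1; g(2) = 1.
No roots. A degree-3 polynomial over a field with no linear factor is irreducible.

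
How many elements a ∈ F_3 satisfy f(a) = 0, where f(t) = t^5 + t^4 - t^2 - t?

3

Evaluate at each of the 3 elements of F_3:
f(0) = 0 → root; f(1) = 0 → root; f(2) = 0 → root.
Roots: {0, 1, 2}.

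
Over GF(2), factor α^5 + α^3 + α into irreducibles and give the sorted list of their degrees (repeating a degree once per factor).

Write f(α) = α^5 + α^3 + α.
Roots in GF(2): f(0) = 0 → root; f(1) = 1.
Linear factors from roots: (α).
Complete factorization: f(α) = (α)·(α^2 + α + 1)^2.
Factor degrees with multiplicity: 1 + 2 + 2 = 5.

1, 2, 2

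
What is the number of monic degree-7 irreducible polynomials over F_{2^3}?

299592

By the necklace-counting formula, N_8(7) = (1/7) Σ_{d|7} μ(7/d)·8^d.
Divisors of 7: 1, 7; μ(7/d) for each: -1, 1.
Σ = − 8^1 + 8^7 = 2097144.
N = 2097144/7 = 299592.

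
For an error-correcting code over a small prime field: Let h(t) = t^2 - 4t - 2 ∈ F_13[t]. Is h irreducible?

Check each element of F_13 for a root: h(0)=11, h(1)=8, h(2)=7, h(3)=8, h(4)=11, h(5)=3, h(6)=10, h(7)=6, h(8)=4, h(9)=4, h(10)=6, h(11)=10, h(12)=3.
No roots. A degree-2 polynomial over a field with no linear factor is irreducible.

Yes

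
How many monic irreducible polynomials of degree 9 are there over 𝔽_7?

4483696

x^(7^9) − x is the product of all monic irreducibles of degree dividing 9; Möbius inversion gives N = (1/9) Σ μ(9/d)·7^d.
Divisors of 9: 1, 3, 9; μ(9/d) for each: 0, -1, 1.
Σ = − 7^3 + 7^9 = 40353264.
N = 40353264/9 = 4483696.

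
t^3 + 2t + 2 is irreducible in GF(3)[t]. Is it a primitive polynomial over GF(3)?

Write f(t) = t^3 + 2t + 2.
|GF(3^3)^×| = 3^3 − 1 = 26. Prime factorization: 26 = 2·13.
f is primitive ⇔ t has order 26 in GF(3)[t]/(f), i.e. t^(26/q) ≠ 1 for each prime q | 26.
t^(13) mod f = 1
t^(2) mod f = t^2.
Since t^(13) = 1, the order of t divides 13 < 26; not primitive.

No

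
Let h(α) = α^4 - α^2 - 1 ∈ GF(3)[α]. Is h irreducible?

Yes

Check for roots in GF(3): h(0) = 2; h(1) = 2; h(2) = 2.
No roots, so no linear factors.
Monic irreducibles of degree 2 over GF(3): α^2 + 1, α^2 + α - 1, α^2 - α - 1.
None of them divide h (all give nonzero remainder).
No irreducible factor of degree ≤ 2 exists, so h is irreducible over GF(3).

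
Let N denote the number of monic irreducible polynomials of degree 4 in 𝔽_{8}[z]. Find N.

By the necklace-counting formula, N_8(4) = (1/4) Σ_{d|4} μ(4/d)·8^d.
Divisors of 4: 1, 2, 4; μ(4/d) for each: 0, -1, 1.
Σ = − 8^2 + 8^4 = 4032.
N = 4032/4 = 1008.

1008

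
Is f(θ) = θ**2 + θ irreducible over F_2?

Check for roots in F_2: f(0) = 0 → root; f(1) = 0 → root.
f(0) = 0, so (θ) divides f(θ); f is reducible.

No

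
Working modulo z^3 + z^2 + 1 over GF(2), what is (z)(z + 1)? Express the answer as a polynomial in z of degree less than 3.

z^2 + z

Multiply in GF(2)[z]: (z)·(z + 1) = z^2 + z.
Reduced: z^2 + z.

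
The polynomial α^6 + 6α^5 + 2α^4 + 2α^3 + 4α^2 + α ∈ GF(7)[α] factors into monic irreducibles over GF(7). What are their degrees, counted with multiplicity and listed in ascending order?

Write f(α) = α^6 + 6α^5 + 2α^4 + 2α^3 + 4α^2 + α.
Linear factors from roots: (α), (α + 5), (α + 3), (α + 2).
Complete factorization: f(α) = (α)·(α + 2)·(α + 3)·(α + 5)^3.
Factor degrees with multiplicity: 1 + 1 + 1 + 1 + 1 + 1 = 6.

1, 1, 1, 1, 1, 1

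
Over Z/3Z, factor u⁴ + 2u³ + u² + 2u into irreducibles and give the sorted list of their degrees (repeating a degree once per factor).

1, 1, 2

Write h(u) = u⁴ + 2u³ + u² + 2u.
Roots in Z/3Z: h(0) = 0 → root; h(1) = 0 → root; h(2) = 1.
Linear factors from roots: (u), (u + 2).
Complete factorization: h(u) = (u)·(u + 2)·(u² + 1).
Factor degrees with multiplicity: 1 + 1 + 2 = 4.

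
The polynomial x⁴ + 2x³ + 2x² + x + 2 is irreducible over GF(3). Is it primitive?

Write f(x) = x⁴ + 2x³ + 2x² + x + 2.
|GF(3^4)^×| = 3^4 − 1 = 80. Prime factorization: 80 = 2^4·5.
f is primitive ⇔ x has order 80 in GF(3)[x]/(f), i.e. x^(80/q) ≠ 1 for each prime q | 80.
x^(40) mod f = 2.
x^(16) mod f = x² + 2x.
None equal 1, so x has full order 80; f is primitive.

Yes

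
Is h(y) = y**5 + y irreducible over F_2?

Check for roots in F_2: h(0) = 0 → root; h(1) = 0 → root.
h(0) = 0, so (y) divides h(y); h is reducible.

No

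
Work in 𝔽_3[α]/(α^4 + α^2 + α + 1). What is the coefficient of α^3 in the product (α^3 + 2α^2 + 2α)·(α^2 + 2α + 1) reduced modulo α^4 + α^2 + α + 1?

Multiply in 𝔽_3[α]: (α^3 + 2α^2 + 2α)·(α^2 + 2α + 1) = α^5 + α^4 + α^3 + 2α.
Reduce using α^4 ≡ 2α^2 + 2α + 2 (mod α^4 + α^2 + α + 1).
Reduced: α^2 + 2.

0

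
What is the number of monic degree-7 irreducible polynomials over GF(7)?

117648

By the necklace-counting formula, N_7(7) = (1/7) Σ_{d|7} μ(7/d)·7^d.
Divisors of 7: 1, 7; μ(7/d) for each: -1, 1.
Σ = − 7^1 + 7^7 = 823536.
N = 823536/7 = 117648.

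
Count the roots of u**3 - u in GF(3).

Write f(u) = u**3 - u.
Evaluate at each of the 3 elements of GF(3):
f(0) = 0 → root; f(1) = 0 → root; f(2) = 0 → root.
Roots: {0, 1, 2}.

3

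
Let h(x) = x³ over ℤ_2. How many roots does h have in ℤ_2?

Evaluate at each of the 2 elements of ℤ_2:
h(0) = 0 → root; h(1) = 1.
Roots: {0}.

1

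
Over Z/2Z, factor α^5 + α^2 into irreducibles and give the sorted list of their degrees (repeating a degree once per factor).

Write f(α) = α^5 + α^2.
Roots in Z/2Z: f(0) = 0 → root; f(1) = 0 → root.
Linear factors from roots: (α), (α + 1).
Complete factorization: f(α) = (α + 1)·(α)^2·(α^2 + α + 1).
Factor degrees with multiplicity: 1 + 1 + 1 + 2 = 5.

1, 1, 1, 2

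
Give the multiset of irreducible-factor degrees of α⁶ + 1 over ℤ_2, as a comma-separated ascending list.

Write f(α) = α⁶ + 1.
Roots in ℤ_2: f(0) = 1; f(1) = 0 → root.
Linear factors from roots: (α + 1).
Complete factorization: f(α) = (α + 1)^2·(α² + α + 1)^2.
Factor degrees with multiplicity: 1 + 1 + 2 + 2 = 6.

1, 1, 2, 2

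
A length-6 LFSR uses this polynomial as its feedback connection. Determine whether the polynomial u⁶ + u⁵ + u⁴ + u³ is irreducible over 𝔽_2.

No

Write f(u) = u⁶ + u⁵ + u⁴ + u³.
Check for roots in 𝔽_2: f(0) = 0 → root; f(1) = 0 → root.
f(0) = 0, so (u) divides f(u); f is reducible.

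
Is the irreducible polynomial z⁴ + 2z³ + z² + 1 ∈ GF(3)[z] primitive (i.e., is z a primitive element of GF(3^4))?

Write f(z) = z⁴ + 2z³ + z² + 1.
|GF(3^4)^×| = 3^4 − 1 = 80. Prime factorization: 80 = 2^4·5.
f is primitive ⇔ z has order 80 in GF(3)[z]/(f), i.e. z^(80/q) ≠ 1 for each prime q | 80.
z^(40) mod f = 1
z^(16) mod f = z³ + z² + 2z.
Since z^(40) = 1, the order of z divides 40 < 80; not primitive.

No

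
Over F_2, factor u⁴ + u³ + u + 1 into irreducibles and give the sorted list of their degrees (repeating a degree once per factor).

1, 1, 2

Write g(u) = u⁴ + u³ + u + 1.
Roots in F_2: g(0) = 1; g(1) = 0 → root.
Linear factors from roots: (u + 1).
Complete factorization: g(u) = (u + 1)^2·(u² + u + 1).
Factor degrees with multiplicity: 1 + 1 + 2 = 4.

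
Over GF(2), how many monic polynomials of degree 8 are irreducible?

30

The number of monic irreducibles of degree 8 over GF(2) is (1/8)·Σ_{d∣8} μ(8/d) 2^d.
Divisors of 8: 1, 2, 4, 8; μ(8/d) for each: 0, 0, -1, 1.
Σ = − 2^4 + 2^8 = 240.
N = 240/8 = 30.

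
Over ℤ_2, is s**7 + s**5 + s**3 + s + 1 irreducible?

Yes

Write f(s) = s**7 + s**5 + s**3 + s + 1.
Check for roots in ℤ_2: f(0) = 1; f(1) = 1.
No roots, so no linear factors.
Monic irreducibles of degree 2 over GF(2): s**2 + s + 1.
None of them divide f (all give nonzero remainder).
Monic irreducibles of degree 3 over GF(2): s**3 + s + 1, s**3 + s**2 + 1.
None of them divide f (all give nonzero remainder).
No irreducible factor of degree ≤ 3 exists, so f is irreducible over GF(2).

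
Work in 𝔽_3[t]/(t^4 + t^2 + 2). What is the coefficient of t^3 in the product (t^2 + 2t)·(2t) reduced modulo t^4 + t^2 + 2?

Multiply in 𝔽_3[t]: (t^2 + 2t)·(2t) = 2t^3 + t^2.
Reduced: 2t^3 + t^2.

2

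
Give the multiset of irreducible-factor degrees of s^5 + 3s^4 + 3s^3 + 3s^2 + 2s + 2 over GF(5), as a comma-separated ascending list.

Write h(s) = s^5 + 3s^4 + 3s^3 + 3s^2 + 2s + 2.
Roots in GF(5): h(0) = 2; h(1) = 4; h(2) = 2; h(3) = 2; h(4) = 2.
Complete factorization: h(s) = (s^2 + 2s + 3)·(s^3 + s^2 + 3s + 4).
Factor degrees with multiplicity: 2 + 3 = 5.

2, 3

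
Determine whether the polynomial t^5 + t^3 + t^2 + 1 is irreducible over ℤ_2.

No

Write P(t) = t^5 + t^3 + t^2 + 1.
Check for roots in ℤ_2: P(0) = 1; P(1) = 0 → root.
P(1) = 0, so (t − 1) divides P(t); P is reducible.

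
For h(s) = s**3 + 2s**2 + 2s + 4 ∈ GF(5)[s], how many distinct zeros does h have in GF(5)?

Evaluate at each of the 5 elements of GF(5):
h(0) = 4; h(1) = 4; h(2) = 4; h(3) = 0 → root; h(4) = 3.
Roots: {3}.

1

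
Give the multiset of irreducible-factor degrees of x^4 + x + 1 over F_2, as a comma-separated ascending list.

Write g(x) = x^4 + x + 1.
Roots in F_2: g(0) = 1; g(1) = 1.
Complete factorization: g(x) = (x^4 + x + 1).
Factor degrees with multiplicity: 4 = 4.

4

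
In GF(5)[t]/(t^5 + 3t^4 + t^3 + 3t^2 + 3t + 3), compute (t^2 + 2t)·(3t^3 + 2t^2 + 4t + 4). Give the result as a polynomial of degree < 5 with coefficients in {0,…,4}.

Multiply in GF(5)[t]: (t^2 + 2t)·(3t^3 + 2t^2 + 4t + 4) = 3t^5 + 3t^4 + 3t^3 + 2t^2 + 3t.
Reduce using t^5 ≡ 2t^4 + 4t^3 + 2t^2 + 2t + 2 (mod t^5 + 3t^4 + t^3 + 3t^2 + 3t + 3).
Reduced: 4t^4 + 3t^2 + 4t + 1.

4t^4 + 3t^2 + 4t + 1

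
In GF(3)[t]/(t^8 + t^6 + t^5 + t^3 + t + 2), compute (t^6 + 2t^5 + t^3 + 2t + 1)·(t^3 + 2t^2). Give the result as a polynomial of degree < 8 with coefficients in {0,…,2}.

2t^6 + t^5 + t^4 + t^3 + t^2 + 1

Multiply in GF(3)[t]: (t^6 + 2t^5 + t^3 + 2t + 1)·(t^3 + 2t^2) = t^9 + t^8 + t^7 + t^6 + 2t^5 + 2t^4 + 2t^3 + 2t^2.
Reduce using t^8 ≡ 2t^6 + 2t^5 + 2t^3 + 2t + 1 (mod t^8 + t^6 + t^5 + t^3 + t + 2).
Reduced: 2t^6 + t^5 + t^4 + t^3 + t^2 + 1.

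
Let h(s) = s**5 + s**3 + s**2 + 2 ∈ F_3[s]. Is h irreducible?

Check for roots in F_3: h(0) = 2; h(1) = 2; h(2) = 1.
No roots, so no linear factors.
Monic irreducibles of degree 2 over GF(3): s**2 + 1, s**2 + s + 2, s**2 + 2s + 2.
None of them divide h (all give nonzero remainder).
No irreducible factor of degree ≤ 2 exists, so h is irreducible over GF(3).

Yes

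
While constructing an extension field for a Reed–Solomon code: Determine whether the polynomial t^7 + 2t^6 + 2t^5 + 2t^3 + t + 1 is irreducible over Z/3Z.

No

Write g(t) = t^7 + 2t^6 + 2t^5 + 2t^3 + t + 1.
Check for roots in Z/3Z: g(0) = 1; g(1) = 0 → root; g(2) = 0 → root.
g(1) = 0, so (t − 1) divides g(t); g is reducible.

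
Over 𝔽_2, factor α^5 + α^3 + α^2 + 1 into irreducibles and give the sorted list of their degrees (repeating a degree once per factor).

1, 1, 1, 2

Write g(α) = α^5 + α^3 + α^2 + 1.
Roots in 𝔽_2: g(0) = 1; g(1) = 0 → root.
Linear factors from roots: (α + 1).
Complete factorization: g(α) = (α + 1)^3·(α^2 + α + 1).
Factor degrees with multiplicity: 1 + 1 + 1 + 2 = 5.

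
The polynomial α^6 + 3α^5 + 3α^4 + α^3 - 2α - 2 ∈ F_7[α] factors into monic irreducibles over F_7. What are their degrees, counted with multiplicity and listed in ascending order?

Write g(α) = α^6 + 3α^5 + 3α^4 + α^3 - 2α - 2.
Linear factors from roots: (α - 2), (α + 1).
Complete factorization: g(α) = (α + 1)·(α - 2)·(α^2 + 1)·(α^2 - 3α + 1).
Factor degrees with multiplicity: 1 + 1 + 2 + 2 = 6.

1, 1, 2, 2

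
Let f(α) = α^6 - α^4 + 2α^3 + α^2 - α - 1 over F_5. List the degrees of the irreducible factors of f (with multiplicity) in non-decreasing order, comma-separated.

Roots in F_5: f(0) = 4; f(1) = 1; f(2) = 0 → root; f(3) = 2; f(4) = 4.
Linear factors from roots: (α - 2).
Complete factorization: f(α) = (α - 2)·(α^2 + 2)·(α^3 + 2α^2 + α - 1).
Factor degrees with multiplicity: 1 + 2 + 3 = 6.

1, 2, 3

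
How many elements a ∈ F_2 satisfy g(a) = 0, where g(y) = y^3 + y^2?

Evaluate at each of the 2 elements of F_2:
g(0) = 0 → root; g(1) = 0 → root.
Roots: {0, 1}.

2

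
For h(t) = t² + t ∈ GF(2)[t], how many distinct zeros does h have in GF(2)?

Evaluate at each of the 2 elements of GF(2):
h(0) = 0 → root; h(1) = 0 → root.
Roots: {0, 1}.

2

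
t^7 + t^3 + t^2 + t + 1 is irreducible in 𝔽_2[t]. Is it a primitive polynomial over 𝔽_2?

Yes

Write f(t) = t^7 + t^3 + t^2 + t + 1.
|GF(2^7)^×| = 2^7 − 1 = 127. Prime factorization: 127 = 127.
f is primitive ⇔ t has order 127 in GF(2)[t]/(f), i.e. t^(127/q) ≠ 1 for each prime q | 127.
t^(1) mod f = t.
None equal 1, so t has full order 127; f is primitive.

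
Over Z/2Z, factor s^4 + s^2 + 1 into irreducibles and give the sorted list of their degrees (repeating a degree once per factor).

Write g(s) = s^4 + s^2 + 1.
Roots in Z/2Z: g(0) = 1; g(1) = 1.
Complete factorization: g(s) = (s^2 + s + 1)^2.
Factor degrees with multiplicity: 2 + 2 = 4.

2, 2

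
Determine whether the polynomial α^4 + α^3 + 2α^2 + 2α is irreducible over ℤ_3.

No

Write h(α) = α^4 + α^3 + 2α^2 + 2α.
Check for roots in ℤ_3: h(0) = 0 → root; h(1) = 0 → root; h(2) = 0 → root.
h(0) = 0, so (α) divides h(α); h is reducible.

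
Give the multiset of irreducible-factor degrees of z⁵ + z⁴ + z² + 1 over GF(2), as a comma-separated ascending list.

1, 4

Write h(z) = z⁵ + z⁴ + z² + 1.
Roots in GF(2): h(0) = 1; h(1) = 0 → root.
Linear factors from roots: (z + 1).
Complete factorization: h(z) = (z + 1)·(z⁴ + z + 1).
Factor degrees with multiplicity: 1 + 4 = 5.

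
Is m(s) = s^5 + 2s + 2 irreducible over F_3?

Check for roots in F_3: m(0) = 2; m(1) = 2; m(2) = 2.
No roots, so no linear factors.
Monic irreducibles of degree 2 over GF(3): s^2 + 1, s^2 + s + 2, s^2 + 2s + 2.
None of them divide m (all give nonzero remainder).
No irreducible factor of degree ≤ 2 exists, so m is irreducible over GF(3).

Yes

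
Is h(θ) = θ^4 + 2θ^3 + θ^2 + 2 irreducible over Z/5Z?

Yes

Check for roots in Z/5Z: h(0) = 2; h(1) = 1; h(2) = 3; h(3) = 1; h(4) = 2.
No roots, so no linear factors.
Degree-2 irreducible divisors: test the 10 monic irreducibles of degree 2 over GF(5).
None of them divide h (all give nonzero remainder).
No irreducible factor of degree ≤ 2 exists, so h is irreducible over GF(5).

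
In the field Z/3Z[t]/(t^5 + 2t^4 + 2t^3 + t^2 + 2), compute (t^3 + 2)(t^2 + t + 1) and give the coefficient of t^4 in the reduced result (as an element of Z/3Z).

2

Multiply in Z/3Z[t]: (t^3 + 2)·(t^2 + t + 1) = t^5 + t^4 + t^3 + 2t^2 + 2t + 2.
Reduce using t^5 ≡ t^4 + t^3 + 2t^2 + 1 (mod t^5 + 2t^4 + 2t^3 + t^2 + 2).
Reduced: 2t^4 + 2t^3 + t^2 + 2t.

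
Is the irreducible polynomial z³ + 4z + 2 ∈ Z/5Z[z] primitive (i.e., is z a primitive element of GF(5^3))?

Yes

Write f(z) = z³ + 4z + 2.
|GF(5^3)^×| = 5^3 − 1 = 124. Prime factorization: 124 = 2^2·31.
f is primitive ⇔ z has order 124 in GF(5)[z]/(f), i.e. z^(124/q) ≠ 1 for each prime q | 124.
z^(62) mod f = 4.
z^(4) mod f = z² + 3z.
None equal 1, so z has full order 124; f is primitive.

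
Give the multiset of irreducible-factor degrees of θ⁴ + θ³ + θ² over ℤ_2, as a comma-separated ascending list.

Write f(θ) = θ⁴ + θ³ + θ².
Roots in ℤ_2: f(0) = 0 → root; f(1) = 1.
Linear factors from roots: (θ).
Complete factorization: f(θ) = (θ)^2·(θ² + θ + 1).
Factor degrees with multiplicity: 1 + 1 + 2 = 4.

1, 1, 2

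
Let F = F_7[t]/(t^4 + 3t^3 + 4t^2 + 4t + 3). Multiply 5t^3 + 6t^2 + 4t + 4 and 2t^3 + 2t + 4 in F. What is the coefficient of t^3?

4

Multiply in F_7[t]: (5t^3 + 6t^2 + 4t + 4)·(2t^3 + 2t + 4) = 3t^6 + 5t^5 + 4t^4 + 5t^3 + 4t^2 + 3t + 2.
Reduce using t^4 ≡ 4t^3 + 3t^2 + 3t + 4 (mod t^4 + 3t^3 + 4t^2 + 4t + 3).
Reduced: 4t^3 + 2t^2 + 6t + 4.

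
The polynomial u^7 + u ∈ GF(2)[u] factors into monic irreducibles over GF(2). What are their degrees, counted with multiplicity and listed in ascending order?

1, 1, 1, 2, 2

Write f(u) = u^7 + u.
Roots in GF(2): f(0) = 0 → root; f(1) = 0 → root.
Linear factors from roots: (u), (u + 1).
Complete factorization: f(u) = (u)·(u + 1)^2·(u^2 + u + 1)^2.
Factor degrees with multiplicity: 1 + 1 + 1 + 2 + 2 = 7.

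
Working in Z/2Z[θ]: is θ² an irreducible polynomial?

Write g(θ) = θ².
Check for roots in Z/2Z: g(0) = 0 → root; g(1) = 1.
g(0) = 0, so (θ) divides g(θ); g is reducible.

No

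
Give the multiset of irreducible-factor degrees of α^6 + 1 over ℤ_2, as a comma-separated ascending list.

1, 1, 2, 2

Write f(α) = α^6 + 1.
Roots in ℤ_2: f(0) = 1; f(1) = 0 → root.
Linear factors from roots: (α + 1).
Complete factorization: f(α) = (α + 1)^2·(α^2 + α + 1)^2.
Factor degrees with multiplicity: 1 + 1 + 2 + 2 = 6.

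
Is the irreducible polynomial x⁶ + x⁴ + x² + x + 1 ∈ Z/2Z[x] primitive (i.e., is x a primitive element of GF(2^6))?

Write f(x) = x⁶ + x⁴ + x² + x + 1.
|GF(2^6)^×| = 2^6 − 1 = 63. Prime factorization: 63 = 3^2·7.
f is primitive ⇔ x has order 63 in GF(2)[x]/(f), i.e. x^(63/q) ≠ 1 for each prime q | 63.
x^(21) mod f = 1
x^(9) mod f = x⁴ + x² + x.
Since x^(21) = 1, the order of x divides 21 < 63; not primitive.

No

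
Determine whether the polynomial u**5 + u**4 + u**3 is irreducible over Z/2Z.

Write f(u) = u**5 + u**4 + u**3.
Check for roots in Z/2Z: f(0) = 0 → root; f(1) = 1.
f(0) = 0, so (u) divides f(u); f is reducible.

No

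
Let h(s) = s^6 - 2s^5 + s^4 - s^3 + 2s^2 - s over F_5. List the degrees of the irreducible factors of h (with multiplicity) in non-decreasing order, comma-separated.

Roots in F_5: h(0) = 0 → root; h(1) = 0 → root; h(2) = 4; h(3) = 2; h(4) = 3.
Linear factors from roots: (s), (s - 1).
Complete factorization: h(s) = (s)·(s - 1)^3·(s^2 + s + 1).
Factor degrees with multiplicity: 1 + 1 + 1 + 1 + 2 = 6.

1, 1, 1, 1, 2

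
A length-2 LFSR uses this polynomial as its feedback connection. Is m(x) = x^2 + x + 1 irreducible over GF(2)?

Check for roots in GF(2): m(0) = 1; m(1) = 1.
No roots. A degree-2 polynomial over a field with no linear factor is irreducible.

Yes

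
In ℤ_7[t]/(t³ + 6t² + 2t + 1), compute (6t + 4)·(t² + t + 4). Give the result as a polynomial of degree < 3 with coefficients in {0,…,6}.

Multiply in ℤ_7[t]: (6t + 4)·(t² + t + 4) = 6t³ + 3t² + 2.
Reduce using t³ ≡ t² + 5t + 6 (mod t³ + 6t² + 2t + 1).
Reduced: 2t² + 2t + 3.

2t^2 + 2t + 3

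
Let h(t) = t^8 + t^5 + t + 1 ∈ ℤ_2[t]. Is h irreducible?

Check for roots in ℤ_2: h(0) = 1; h(1) = 0 → root.
h(1) = 0, so (t − 1) divides h(t); h is reducible.

No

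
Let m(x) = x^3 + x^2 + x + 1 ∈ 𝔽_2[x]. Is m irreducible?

No

Check for roots in 𝔽_2: m(0) = 1; m(1) = 0 → root.
m(1) = 0, so (x − 1) divides m(x); m is reducible.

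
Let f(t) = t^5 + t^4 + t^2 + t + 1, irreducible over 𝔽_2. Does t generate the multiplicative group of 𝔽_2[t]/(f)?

|GF(2^5)^×| = 2^5 − 1 = 31. Prime factorization: 31 = 31.
f is primitive ⇔ t has order 31 in GF(2)[t]/(f), i.e. t^(31/q) ≠ 1 for each prime q | 31.
t^(1) mod f = t.
None equal 1, so t has full order 31; f is primitive.

Yes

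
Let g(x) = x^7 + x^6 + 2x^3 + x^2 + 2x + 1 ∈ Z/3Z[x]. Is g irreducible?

Check for roots in Z/3Z: g(0) = 1; g(1) = 2; g(2) = 1.
No roots, so no linear factors.
Monic irreducibles of degree 2 over GF(3): x^2 + 1, x^2 + x + 2, x^2 + 2x + 2.
None of them divide g (all give nonzero remainder).
Degree-3 irreducible divisors: test the 8 monic irreducibles of degree 3 over GF(3).
None of them divide g (all give nonzero remainder).
No irreducible factor of degree ≤ 3 exists, so g is irreducible over GF(3).

Yes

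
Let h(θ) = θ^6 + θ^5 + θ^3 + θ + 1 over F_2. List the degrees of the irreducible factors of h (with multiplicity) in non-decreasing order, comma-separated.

2, 2, 2

Roots in F_2: h(0) = 1; h(1) = 1.
Complete factorization: h(θ) = (θ^2 + θ + 1)^3.
Factor degrees with multiplicity: 2 + 2 + 2 = 6.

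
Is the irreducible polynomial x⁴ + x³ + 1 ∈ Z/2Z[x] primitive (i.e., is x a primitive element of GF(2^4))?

Yes

Write f(x) = x⁴ + x³ + 1.
|GF(2^4)^×| = 2^4 − 1 = 15. Prime factorization: 15 = 3·5.
f is primitive ⇔ x has order 15 in GF(2)[x]/(f), i.e. x^(15/q) ≠ 1 for each prime q | 15.
x^(5) mod f = x³ + x + 1.
x^(3) mod f = x³.
None equal 1, so x has full order 15; f is primitive.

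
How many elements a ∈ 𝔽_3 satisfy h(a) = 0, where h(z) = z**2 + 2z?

2

Evaluate at each of the 3 elements of 𝔽_3:
h(0) = 0 → root; h(1) = 0 → root; h(2) = 2.
Roots: {0, 1}.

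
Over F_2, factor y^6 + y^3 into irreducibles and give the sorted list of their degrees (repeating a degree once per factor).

1, 1, 1, 1, 2

Write f(y) = y^6 + y^3.
Roots in F_2: f(0) = 0 → root; f(1) = 0 → root.
Linear factors from roots: (y), (y + 1).
Complete factorization: f(y) = (y + 1)·(y)^3·(y^2 + y + 1).
Factor degrees with multiplicity: 1 + 1 + 1 + 1 + 2 = 6.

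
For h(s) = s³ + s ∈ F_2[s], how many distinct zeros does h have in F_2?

Evaluate at each of the 2 elements of F_2:
h(0) = 0 → root; h(1) = 0 → root.
Roots: {0, 1}.

2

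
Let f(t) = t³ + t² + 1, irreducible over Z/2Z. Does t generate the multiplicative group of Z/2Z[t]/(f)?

|GF(2^3)^×| = 2^3 − 1 = 7. Prime factorization: 7 = 7.
f is primitive ⇔ t has order 7 in GF(2)[t]/(f), i.e. t^(7/q) ≠ 1 for each prime q | 7.
t^(1) mod f = t.
None equal 1, so t has full order 7; f is primitive.

Yes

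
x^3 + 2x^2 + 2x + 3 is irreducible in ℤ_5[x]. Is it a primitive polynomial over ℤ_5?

Write f(x) = x^3 + 2x^2 + 2x + 3.
|GF(5^3)^×| = 5^3 − 1 = 124. Prime factorization: 124 = 2^2·31.
f is primitive ⇔ x has order 124 in GF(5)[x]/(f), i.e. x^(124/q) ≠ 1 for each prime q | 124.
x^(62) mod f = 4.
x^(4) mod f = 2x^2 + x + 1.
None equal 1, so x has full order 124; f is primitive.

Yes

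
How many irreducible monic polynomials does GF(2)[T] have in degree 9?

By the necklace-counting formula, N_2(9) = (1/9) Σ_{d|9} μ(9/d)·2^d.
Divisors of 9: 1, 3, 9; μ(9/d) for each: 0, -1, 1.
Σ = − 2^3 + 2^9 = 504.
N = 504/9 = 56.

56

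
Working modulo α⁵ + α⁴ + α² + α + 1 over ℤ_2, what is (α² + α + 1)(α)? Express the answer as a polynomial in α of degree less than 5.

α^3 + α^2 + α

Multiply in ℤ_2[α]: (α² + α + 1)·(α) = α³ + α² + α.
Reduced: α³ + α² + α.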